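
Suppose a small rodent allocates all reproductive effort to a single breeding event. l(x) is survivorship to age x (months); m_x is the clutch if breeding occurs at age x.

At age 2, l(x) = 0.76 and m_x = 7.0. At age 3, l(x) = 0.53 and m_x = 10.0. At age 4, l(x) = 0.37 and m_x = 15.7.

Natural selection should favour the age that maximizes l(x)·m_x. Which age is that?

4

Expected offspring if breeding at age x = l(x) × m_x:
  age 2: 0.76 × 7.0 = 5.320
  age 3: 0.53 × 10.0 = 5.300
  age 4: 0.37 × 15.7 = 5.809
Maximum at age 4 (5.809).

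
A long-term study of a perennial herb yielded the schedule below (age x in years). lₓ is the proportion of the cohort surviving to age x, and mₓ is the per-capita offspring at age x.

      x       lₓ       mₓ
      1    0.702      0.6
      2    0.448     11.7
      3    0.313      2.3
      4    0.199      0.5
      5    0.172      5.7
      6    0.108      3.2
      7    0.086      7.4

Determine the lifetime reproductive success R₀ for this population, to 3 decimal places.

R₀ = Σ lₓ mₓ:
  age 1: 0.702 × 0.6 = 0.4212
  age 2: 0.448 × 11.7 = 5.2416
  age 3: 0.313 × 2.3 = 0.7199
  age 4: 0.199 × 0.5 = 0.0995
  age 5: 0.172 × 5.7 = 0.9804
  age 6: 0.108 × 3.2 = 0.3456
  age 7: 0.086 × 7.4 = 0.6364
R₀ = 0.4212 + 5.2416 + 0.7199 + 0.0995 + 0.9804 + 0.3456 + 0.6364 = 8.4446

8.445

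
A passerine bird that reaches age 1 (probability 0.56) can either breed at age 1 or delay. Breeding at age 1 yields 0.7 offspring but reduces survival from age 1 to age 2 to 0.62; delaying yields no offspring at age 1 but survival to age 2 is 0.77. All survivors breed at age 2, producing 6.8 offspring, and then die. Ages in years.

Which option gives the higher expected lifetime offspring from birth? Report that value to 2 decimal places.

breed at age 1: R₀ = 0.56 × (0.7 + 0.62 × 6.8) = 0.56 × 4.9160 = 2.7530
delay to age 2: R₀ = 0.56 × (0.77 × 6.8) = 0.56 × 5.2360 = 2.9322
Higher: delay to age 2 (2.9322).

2.93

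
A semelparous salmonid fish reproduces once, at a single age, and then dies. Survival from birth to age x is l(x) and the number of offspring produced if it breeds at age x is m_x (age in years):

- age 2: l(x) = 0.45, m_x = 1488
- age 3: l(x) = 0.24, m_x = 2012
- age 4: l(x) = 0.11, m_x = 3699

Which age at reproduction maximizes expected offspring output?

2

Expected offspring if breeding at age x = l(x) × m_x:
  age 2: 0.45 × 1488 = 669.600
  age 3: 0.24 × 2012 = 482.880
  age 4: 0.11 × 3699 = 406.890
Maximum at age 2 (669.600).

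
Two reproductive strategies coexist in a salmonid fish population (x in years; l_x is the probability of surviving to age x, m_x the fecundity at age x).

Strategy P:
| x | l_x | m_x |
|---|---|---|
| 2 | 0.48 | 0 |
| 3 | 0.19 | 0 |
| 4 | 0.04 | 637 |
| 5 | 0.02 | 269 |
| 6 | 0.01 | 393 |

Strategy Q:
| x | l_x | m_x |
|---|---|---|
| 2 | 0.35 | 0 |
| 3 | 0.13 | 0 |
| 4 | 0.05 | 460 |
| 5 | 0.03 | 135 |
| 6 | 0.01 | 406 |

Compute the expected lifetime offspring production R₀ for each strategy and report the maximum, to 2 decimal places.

Strategy P: R₀ = 0.48×0 + 0.19×0 + 0.04×637 + 0.02×269 + 0.01×393 = 34.7900
Strategy Q: R₀ = 0.35×0 + 0.13×0 + 0.05×460 + 0.03×135 + 0.01×406 = 31.1100
Highest R₀: strategy P with 34.7900.

34.79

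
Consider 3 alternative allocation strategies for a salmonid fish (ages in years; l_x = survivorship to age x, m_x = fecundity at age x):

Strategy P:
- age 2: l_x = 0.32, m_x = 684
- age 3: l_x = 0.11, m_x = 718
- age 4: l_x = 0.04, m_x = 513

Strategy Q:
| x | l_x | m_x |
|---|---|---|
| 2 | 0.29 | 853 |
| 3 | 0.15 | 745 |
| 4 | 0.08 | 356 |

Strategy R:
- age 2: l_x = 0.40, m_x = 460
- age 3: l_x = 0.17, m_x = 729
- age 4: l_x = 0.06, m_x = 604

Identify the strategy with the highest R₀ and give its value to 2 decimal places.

Strategy P: R₀ = 0.32×684 + 0.11×718 + 0.04×513 = 318.3800
Strategy Q: R₀ = 0.29×853 + 0.15×745 + 0.08×356 = 387.6000
Strategy R: R₀ = 0.40×460 + 0.17×729 + 0.06×604 = 344.1700
Highest R₀: strategy Q with 387.6000.

387.60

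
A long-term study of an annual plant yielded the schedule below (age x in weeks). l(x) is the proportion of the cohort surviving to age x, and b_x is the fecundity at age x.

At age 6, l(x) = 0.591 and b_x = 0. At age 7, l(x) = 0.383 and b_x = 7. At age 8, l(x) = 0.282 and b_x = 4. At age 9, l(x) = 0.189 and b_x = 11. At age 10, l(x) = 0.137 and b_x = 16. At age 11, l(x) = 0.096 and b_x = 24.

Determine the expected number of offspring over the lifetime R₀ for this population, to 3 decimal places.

10.384

R₀ = Σ l(x) b_x:
  age 6: 0.591 × 0 = 0.0000
  age 7: 0.383 × 7 = 2.6810
  age 8: 0.282 × 4 = 1.1280
  age 9: 0.189 × 11 = 2.0790
  age 10: 0.137 × 16 = 2.1920
  age 11: 0.096 × 24 = 2.3040
R₀ = 0.0000 + 2.6810 + 1.1280 + 2.0790 + 2.1920 + 2.3040 = 10.3840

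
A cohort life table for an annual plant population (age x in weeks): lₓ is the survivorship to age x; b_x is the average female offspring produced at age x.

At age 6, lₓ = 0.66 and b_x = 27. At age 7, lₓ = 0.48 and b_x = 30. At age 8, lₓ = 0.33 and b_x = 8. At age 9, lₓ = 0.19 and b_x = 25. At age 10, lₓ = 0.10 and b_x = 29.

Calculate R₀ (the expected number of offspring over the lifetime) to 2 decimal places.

R₀ = Σ lₓ b_x:
  age 6: 0.66 × 27 = 17.8200
  age 7: 0.48 × 30 = 14.4000
  age 8: 0.33 × 8 = 2.6400
  age 9: 0.19 × 25 = 4.7500
  age 10: 0.10 × 29 = 2.9000
R₀ = 17.8200 + 14.4000 + 2.6400 + 4.7500 + 2.9000 = 42.5100

42.51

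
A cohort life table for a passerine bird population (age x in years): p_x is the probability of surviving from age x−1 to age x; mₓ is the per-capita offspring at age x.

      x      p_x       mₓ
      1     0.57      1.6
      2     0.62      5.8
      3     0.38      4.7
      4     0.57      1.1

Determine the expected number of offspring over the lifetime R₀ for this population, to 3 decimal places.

Survivorship from birth: l_x = p_1·p_2·…·p_x.
  l_1 = 0.57000
  l_2 = 0.35340
  l_3 = 0.13429
  l_4 = 0.07655
R₀ = Σ l_x mₓ:
  age 1: 0.57000 × 1.6 = 0.9120
  age 2: 0.35340 × 5.8 = 2.0497
  age 3: 0.13429 × 4.7 = 0.6312
  age 4: 0.07655 × 1.1 = 0.0842
R₀ = 0.9120 + 2.0497 + 0.6312 + 0.0842 = 3.6771

3.677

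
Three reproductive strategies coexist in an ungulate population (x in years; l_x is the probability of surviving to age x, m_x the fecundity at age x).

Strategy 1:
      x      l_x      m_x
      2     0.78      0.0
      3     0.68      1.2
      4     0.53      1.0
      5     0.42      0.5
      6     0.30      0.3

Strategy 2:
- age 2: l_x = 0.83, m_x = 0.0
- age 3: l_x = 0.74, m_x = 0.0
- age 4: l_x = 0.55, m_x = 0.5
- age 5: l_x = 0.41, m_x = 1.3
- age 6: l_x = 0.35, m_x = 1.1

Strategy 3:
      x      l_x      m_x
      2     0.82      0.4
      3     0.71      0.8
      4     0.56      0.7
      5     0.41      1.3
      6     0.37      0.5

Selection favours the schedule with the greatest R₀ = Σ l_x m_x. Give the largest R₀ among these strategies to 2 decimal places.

2.01

Strategy 1: R₀ = 0.78×0.0 + 0.68×1.2 + 0.53×1.0 + 0.42×0.5 + 0.30×0.3 = 1.6460
Strategy 2: R₀ = 0.83×0.0 + 0.74×0.0 + 0.55×0.5 + 0.41×1.3 + 0.35×1.1 = 1.1930
Strategy 3: R₀ = 0.82×0.4 + 0.71×0.8 + 0.56×0.7 + 0.41×1.3 + 0.37×0.5 = 2.0060
Highest R₀: strategy 3 with 2.0060.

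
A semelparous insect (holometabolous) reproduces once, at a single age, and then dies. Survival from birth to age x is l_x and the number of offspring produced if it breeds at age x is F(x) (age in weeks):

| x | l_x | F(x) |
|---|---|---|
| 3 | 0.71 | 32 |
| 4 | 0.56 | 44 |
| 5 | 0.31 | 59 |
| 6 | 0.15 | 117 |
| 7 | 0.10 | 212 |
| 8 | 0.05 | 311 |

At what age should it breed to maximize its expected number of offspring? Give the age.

4

Expected offspring if breeding at age x = l_x × F(x):
  age 3: 0.71 × 32 = 22.720
  age 4: 0.56 × 44 = 24.640
  age 5: 0.31 × 59 = 18.290
  age 6: 0.15 × 117 = 17.550
  age 7: 0.10 × 212 = 21.200
  age 8: 0.05 × 311 = 15.550
Maximum at age 4 (24.640).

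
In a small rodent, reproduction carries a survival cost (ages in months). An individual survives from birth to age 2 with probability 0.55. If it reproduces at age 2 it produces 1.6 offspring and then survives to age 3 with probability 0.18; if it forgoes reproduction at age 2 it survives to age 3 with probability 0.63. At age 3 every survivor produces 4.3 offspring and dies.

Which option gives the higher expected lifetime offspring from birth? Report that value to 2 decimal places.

breed at age 2: R₀ = 0.55 × (1.6 + 0.18 × 4.3) = 0.55 × 2.3740 = 1.3057
delay to age 3: R₀ = 0.55 × (0.63 × 4.3) = 0.55 × 2.7090 = 1.4900
Higher: delay to age 3 (1.4900).

1.49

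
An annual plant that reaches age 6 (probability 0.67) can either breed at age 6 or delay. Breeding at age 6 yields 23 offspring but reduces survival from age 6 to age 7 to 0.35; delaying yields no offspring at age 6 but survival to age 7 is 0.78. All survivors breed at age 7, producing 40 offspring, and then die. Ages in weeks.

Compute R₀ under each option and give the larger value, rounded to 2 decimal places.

breed at age 6: R₀ = 0.67 × (23 + 0.35 × 40) = 0.67 × 37.0000 = 24.7900
delay to age 7: R₀ = 0.67 × (0.78 × 40) = 0.67 × 31.2000 = 20.9040
Higher: breed at age 6 (24.7900).

24.79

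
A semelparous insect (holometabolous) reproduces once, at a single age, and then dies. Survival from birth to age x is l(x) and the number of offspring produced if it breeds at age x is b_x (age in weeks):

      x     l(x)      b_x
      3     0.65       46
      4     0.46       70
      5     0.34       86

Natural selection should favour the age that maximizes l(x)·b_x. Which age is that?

4

Expected offspring if breeding at age x = l(x) × b_x:
  age 3: 0.65 × 46 = 29.900
  age 4: 0.46 × 70 = 32.200
  age 5: 0.34 × 86 = 29.240
Maximum at age 4 (32.200).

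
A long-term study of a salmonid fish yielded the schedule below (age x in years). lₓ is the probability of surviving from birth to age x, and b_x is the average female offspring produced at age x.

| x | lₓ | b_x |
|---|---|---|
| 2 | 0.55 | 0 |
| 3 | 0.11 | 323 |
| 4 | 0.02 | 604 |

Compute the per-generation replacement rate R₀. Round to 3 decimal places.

R₀ = Σ lₓ b_x:
  age 2: 0.55 × 0 = 0.0000
  age 3: 0.11 × 323 = 35.5300
  age 4: 0.02 × 604 = 12.0800
R₀ = 0.0000 + 35.5300 + 12.0800 = 47.6100

47.610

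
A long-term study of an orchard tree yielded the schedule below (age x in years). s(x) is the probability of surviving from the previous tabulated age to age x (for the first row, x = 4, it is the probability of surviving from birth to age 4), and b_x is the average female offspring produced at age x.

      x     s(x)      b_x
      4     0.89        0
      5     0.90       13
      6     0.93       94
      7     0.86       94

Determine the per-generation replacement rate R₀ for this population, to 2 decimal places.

Survivorship from birth: l_x = s_4·s_5·…·s_x.
  l_4 = 0.89000
  l_5 = 0.80100
  l_6 = 0.74493
  l_7 = 0.64064
R₀ = Σ l_x b_x:
  age 4: 0.89000 × 0 = 0.0000
  age 5: 0.80100 × 13 = 10.4130
  age 6: 0.74493 × 94 = 70.0234
  age 7: 0.64064 × 94 = 60.2202
R₀ = 0.0000 + 10.4130 + 70.0234 + 60.2202 = 140.6566

140.66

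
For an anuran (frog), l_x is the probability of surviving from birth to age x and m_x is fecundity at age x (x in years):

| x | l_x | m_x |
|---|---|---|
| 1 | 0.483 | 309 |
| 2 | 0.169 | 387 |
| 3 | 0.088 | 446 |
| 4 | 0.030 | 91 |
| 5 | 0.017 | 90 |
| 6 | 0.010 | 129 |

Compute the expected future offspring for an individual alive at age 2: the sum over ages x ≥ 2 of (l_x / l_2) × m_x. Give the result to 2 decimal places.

652.08

l_2 = 0.169. Conditional survival from age 2 to x is l_x / l_2.
  x=2: (0.169/0.169) × 387 = 387.0000
  x=3: (0.088/0.169) × 446 = 232.2367
  x=4: (0.030/0.169) × 91 = 16.1538
  x=5: (0.017/0.169) × 90 = 9.0533
  x=6: (0.010/0.169) × 129 = 7.6331
Sum = 387.0000 + 232.2367 + 16.1538 + 9.0533 + 7.6331 = 652.0769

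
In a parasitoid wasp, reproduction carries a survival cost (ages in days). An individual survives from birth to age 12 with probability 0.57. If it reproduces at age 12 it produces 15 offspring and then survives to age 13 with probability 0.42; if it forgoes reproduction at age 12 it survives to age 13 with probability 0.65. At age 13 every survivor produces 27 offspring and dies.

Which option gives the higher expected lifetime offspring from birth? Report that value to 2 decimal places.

breed at age 12: R₀ = 0.57 × (15 + 0.42 × 27) = 0.57 × 26.3400 = 15.0138
delay to age 13: R₀ = 0.57 × (0.65 × 27) = 0.57 × 17.5500 = 10.0035
Higher: breed at age 12 (15.0138).

15.01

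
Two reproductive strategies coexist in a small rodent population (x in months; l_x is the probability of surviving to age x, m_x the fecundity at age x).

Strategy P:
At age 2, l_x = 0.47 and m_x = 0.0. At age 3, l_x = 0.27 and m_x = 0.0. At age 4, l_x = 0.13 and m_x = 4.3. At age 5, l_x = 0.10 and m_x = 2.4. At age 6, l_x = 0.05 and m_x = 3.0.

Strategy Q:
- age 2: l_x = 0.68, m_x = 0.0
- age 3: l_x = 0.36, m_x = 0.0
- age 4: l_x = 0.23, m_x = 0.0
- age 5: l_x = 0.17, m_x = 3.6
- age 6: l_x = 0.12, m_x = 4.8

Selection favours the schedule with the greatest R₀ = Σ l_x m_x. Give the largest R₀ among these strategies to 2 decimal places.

Strategy P: R₀ = 0.47×0.0 + 0.27×0.0 + 0.13×4.3 + 0.10×2.4 + 0.05×3.0 = 0.9490
Strategy Q: R₀ = 0.68×0.0 + 0.36×0.0 + 0.23×0.0 + 0.17×3.6 + 0.12×4.8 = 1.1880
Highest R₀: strategy Q with 1.1880.

1.19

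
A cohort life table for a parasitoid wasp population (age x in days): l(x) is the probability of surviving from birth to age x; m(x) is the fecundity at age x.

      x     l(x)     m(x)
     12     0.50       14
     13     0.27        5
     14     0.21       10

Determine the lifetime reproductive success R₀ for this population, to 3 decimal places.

10.450

R₀ = Σ l(x) m(x):
  age 12: 0.50 × 14 = 7.0000
  age 13: 0.27 × 5 = 1.3500
  age 14: 0.21 × 10 = 2.1000
R₀ = 7.0000 + 1.3500 + 2.1000 = 10.4500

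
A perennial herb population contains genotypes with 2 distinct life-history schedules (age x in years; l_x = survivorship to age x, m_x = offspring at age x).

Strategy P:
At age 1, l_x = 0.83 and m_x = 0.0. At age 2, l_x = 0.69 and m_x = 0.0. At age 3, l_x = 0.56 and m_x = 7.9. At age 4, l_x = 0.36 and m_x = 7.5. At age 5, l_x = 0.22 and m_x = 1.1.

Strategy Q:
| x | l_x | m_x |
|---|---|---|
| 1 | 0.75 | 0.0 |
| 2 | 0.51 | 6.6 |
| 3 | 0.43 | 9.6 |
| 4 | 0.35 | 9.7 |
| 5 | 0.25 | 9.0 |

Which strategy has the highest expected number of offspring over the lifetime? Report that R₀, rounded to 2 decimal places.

Strategy P: R₀ = 0.83×0.0 + 0.69×0.0 + 0.56×7.9 + 0.36×7.5 + 0.22×1.1 = 7.3660
Strategy Q: R₀ = 0.75×0.0 + 0.51×6.6 + 0.43×9.6 + 0.35×9.7 + 0.25×9.0 = 13.1390
Highest R₀: strategy Q with 13.1390.

13.14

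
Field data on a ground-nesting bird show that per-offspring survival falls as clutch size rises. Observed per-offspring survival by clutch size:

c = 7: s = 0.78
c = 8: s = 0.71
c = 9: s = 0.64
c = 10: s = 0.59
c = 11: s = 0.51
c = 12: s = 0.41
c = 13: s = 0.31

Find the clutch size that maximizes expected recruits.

10

Expected recruits = c × s(c):
  c=7: 7 × 0.78 = 5.460
  c=8: 8 × 0.71 = 5.680
  c=9: 9 × 0.64 = 5.760
  c=10: 10 × 0.59 = 5.900
  c=11: 11 × 0.51 = 5.610
  c=12: 12 × 0.41 = 4.920
  c=13: 13 × 0.31 = 4.030
Maximum at c = 10 (5.900 recruits).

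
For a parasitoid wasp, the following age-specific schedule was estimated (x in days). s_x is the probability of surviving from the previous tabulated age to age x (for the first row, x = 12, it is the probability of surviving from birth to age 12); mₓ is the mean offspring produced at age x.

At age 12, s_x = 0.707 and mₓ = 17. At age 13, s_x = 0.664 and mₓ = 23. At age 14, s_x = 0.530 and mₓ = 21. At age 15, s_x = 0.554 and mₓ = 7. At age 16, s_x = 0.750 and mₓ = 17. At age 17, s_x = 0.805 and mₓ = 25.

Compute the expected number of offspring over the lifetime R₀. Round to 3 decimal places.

32.844

Survivorship from birth: l_x = s_12·s_13·…·s_x.
  l_12 = 0.70700
  l_13 = 0.46945
  l_14 = 0.24881
  l_15 = 0.13784
  l_16 = 0.10338
  l_17 = 0.08322
R₀ = Σ l_x mₓ:
  age 12: 0.70700 × 17 = 12.0190
  age 13: 0.46945 × 23 = 10.7973
  age 14: 0.24881 × 21 = 5.2250
  age 15: 0.13784 × 7 = 0.9649
  age 16: 0.10338 × 17 = 1.7575
  age 17: 0.08322 × 25 = 2.0805
R₀ = 12.0190 + 10.7973 + 5.2250 + 0.9649 + 1.7575 + 2.0805 = 32.8442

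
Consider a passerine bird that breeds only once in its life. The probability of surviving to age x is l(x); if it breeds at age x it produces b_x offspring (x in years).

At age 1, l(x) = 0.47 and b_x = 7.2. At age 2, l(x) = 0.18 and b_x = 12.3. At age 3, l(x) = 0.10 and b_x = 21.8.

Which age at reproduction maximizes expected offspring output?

Expected offspring if breeding at age x = l(x) × b_x:
  age 1: 0.47 × 7.2 = 3.384
  age 2: 0.18 × 12.3 = 2.214
  age 3: 0.10 × 21.8 = 2.180
Maximum at age 1 (3.384).

1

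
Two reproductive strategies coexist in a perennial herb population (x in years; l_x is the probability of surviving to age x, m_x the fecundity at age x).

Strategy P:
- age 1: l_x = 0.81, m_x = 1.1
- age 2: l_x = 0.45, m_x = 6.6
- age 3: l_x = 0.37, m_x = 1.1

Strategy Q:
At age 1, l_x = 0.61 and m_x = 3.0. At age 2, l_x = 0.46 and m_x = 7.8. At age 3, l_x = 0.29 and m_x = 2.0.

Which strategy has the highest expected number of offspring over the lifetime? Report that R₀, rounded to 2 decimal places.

6.00

Strategy P: R₀ = 0.81×1.1 + 0.45×6.6 + 0.37×1.1 = 4.2680
Strategy Q: R₀ = 0.61×3.0 + 0.46×7.8 + 0.29×2.0 = 5.9980
Highest R₀: strategy Q with 5.9980.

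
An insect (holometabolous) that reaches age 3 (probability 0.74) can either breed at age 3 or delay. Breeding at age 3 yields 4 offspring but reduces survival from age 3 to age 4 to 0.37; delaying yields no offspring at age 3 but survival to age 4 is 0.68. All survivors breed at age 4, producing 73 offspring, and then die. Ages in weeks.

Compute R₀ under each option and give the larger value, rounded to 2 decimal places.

breed at age 3: R₀ = 0.74 × (4 + 0.37 × 73) = 0.74 × 31.0100 = 22.9474
delay to age 4: R₀ = 0.74 × (0.68 × 73) = 0.74 × 49.6400 = 36.7336
Higher: delay to age 4 (36.7336).

36.73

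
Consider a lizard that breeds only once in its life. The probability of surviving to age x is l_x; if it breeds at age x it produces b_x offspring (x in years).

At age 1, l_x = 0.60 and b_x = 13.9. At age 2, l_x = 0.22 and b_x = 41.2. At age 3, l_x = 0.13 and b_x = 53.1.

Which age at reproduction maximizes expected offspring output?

2

Expected offspring if breeding at age x = l_x × b_x:
  age 1: 0.60 × 13.9 = 8.340
  age 2: 0.22 × 41.2 = 9.064
  age 3: 0.13 × 53.1 = 6.903
Maximum at age 2 (9.064).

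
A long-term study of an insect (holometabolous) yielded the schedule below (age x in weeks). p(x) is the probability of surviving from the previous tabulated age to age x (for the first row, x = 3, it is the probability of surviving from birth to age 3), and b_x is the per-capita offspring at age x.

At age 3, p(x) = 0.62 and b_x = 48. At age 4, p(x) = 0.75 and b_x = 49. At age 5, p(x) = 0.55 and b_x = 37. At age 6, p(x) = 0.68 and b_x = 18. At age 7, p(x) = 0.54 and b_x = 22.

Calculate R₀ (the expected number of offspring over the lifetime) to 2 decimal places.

Survivorship from birth: l_x = p_3·p_4·…·p_x.
  l_3 = 0.62000
  l_4 = 0.46500
  l_5 = 0.25575
  l_6 = 0.17391
  l_7 = 0.09391
R₀ = Σ l_x b_x:
  age 3: 0.62000 × 48 = 29.7600
  age 4: 0.46500 × 49 = 22.7850
  age 5: 0.25575 × 37 = 9.4627
  age 6: 0.17391 × 18 = 3.1304
  age 7: 0.09391 × 22 = 2.0660
R₀ = 29.7600 + 22.7850 + 9.4627 + 3.1304 + 2.0660 = 67.2041

67.20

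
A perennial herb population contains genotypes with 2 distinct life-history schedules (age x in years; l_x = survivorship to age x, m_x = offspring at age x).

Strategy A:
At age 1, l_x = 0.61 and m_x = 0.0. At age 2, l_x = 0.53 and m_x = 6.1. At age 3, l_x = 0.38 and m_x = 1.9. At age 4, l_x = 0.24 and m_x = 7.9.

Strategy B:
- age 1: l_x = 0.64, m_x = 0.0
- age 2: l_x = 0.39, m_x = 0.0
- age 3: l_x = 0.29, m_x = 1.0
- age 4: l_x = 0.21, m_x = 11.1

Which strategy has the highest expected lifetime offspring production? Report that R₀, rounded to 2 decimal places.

5.85

Strategy A: R₀ = 0.61×0.0 + 0.53×6.1 + 0.38×1.9 + 0.24×7.9 = 5.8510
Strategy B: R₀ = 0.64×0.0 + 0.39×0.0 + 0.29×1.0 + 0.21×11.1 = 2.6210
Highest R₀: strategy A with 5.8510.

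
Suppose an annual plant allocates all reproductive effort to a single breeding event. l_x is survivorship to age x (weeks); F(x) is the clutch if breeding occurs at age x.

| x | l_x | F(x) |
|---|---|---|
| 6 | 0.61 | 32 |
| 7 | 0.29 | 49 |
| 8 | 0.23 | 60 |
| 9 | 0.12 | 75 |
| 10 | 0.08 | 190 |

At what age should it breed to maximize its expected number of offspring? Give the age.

Expected offspring if breeding at age x = l_x × F(x):
  age 6: 0.61 × 32 = 19.520
  age 7: 0.29 × 49 = 14.210
  age 8: 0.23 × 60 = 13.800
  age 9: 0.12 × 75 = 9.000
  age 10: 0.08 × 190 = 15.200
Maximum at age 6 (19.520).

6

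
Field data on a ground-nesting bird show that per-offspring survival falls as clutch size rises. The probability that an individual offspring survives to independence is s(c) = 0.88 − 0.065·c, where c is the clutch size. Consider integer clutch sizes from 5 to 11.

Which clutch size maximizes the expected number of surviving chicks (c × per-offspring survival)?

Expected surviving chicks = c × s(c):
  c=5: 5 × 0.555 = 2.775
  c=6: 6 × 0.490 = 2.940
  c=7: 7 × 0.425 = 2.975
  c=8: 8 × 0.360 = 2.880
  c=9: 9 × 0.295 = 2.655
  c=10: 10 × 0.230 = 2.300
  c=11: 11 × 0.165 = 1.815
Maximum at c = 7 (2.975 surviving chicks).

7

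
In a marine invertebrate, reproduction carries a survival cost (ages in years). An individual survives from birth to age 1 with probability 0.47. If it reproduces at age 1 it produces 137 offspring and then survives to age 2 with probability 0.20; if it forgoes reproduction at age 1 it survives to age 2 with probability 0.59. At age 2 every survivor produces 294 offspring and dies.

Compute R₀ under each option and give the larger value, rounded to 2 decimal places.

breed at age 1: R₀ = 0.47 × (137 + 0.20 × 294) = 0.47 × 195.8000 = 92.0260
delay to age 2: R₀ = 0.47 × (0.59 × 294) = 0.47 × 173.4600 = 81.5262
Higher: breed at age 1 (92.0260).

92.03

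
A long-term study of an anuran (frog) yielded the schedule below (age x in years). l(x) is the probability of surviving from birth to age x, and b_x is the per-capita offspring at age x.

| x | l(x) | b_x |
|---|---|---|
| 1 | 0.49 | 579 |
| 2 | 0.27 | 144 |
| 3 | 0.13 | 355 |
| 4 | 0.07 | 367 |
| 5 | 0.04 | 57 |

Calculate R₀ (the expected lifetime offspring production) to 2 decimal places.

396.71

R₀ = Σ l(x) b_x:
  age 1: 0.49 × 579 = 283.7100
  age 2: 0.27 × 144 = 38.8800
  age 3: 0.13 × 355 = 46.1500
  age 4: 0.07 × 367 = 25.6900
  age 5: 0.04 × 57 = 2.2800
R₀ = 283.7100 + 38.8800 + 46.1500 + 25.6900 + 2.2800 = 396.7100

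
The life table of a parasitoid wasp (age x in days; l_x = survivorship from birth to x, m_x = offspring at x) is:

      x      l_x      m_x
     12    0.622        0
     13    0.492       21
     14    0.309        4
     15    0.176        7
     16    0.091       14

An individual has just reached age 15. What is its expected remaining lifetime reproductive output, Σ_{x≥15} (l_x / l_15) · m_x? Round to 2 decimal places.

l_15 = 0.176. Conditional survival from age 15 to x is l_x / l_15.
  x=15: (0.176/0.176) × 7 = 7.0000
  x=16: (0.091/0.176) × 14 = 7.2386
Sum = 7.0000 + 7.2386 = 14.2386

14.24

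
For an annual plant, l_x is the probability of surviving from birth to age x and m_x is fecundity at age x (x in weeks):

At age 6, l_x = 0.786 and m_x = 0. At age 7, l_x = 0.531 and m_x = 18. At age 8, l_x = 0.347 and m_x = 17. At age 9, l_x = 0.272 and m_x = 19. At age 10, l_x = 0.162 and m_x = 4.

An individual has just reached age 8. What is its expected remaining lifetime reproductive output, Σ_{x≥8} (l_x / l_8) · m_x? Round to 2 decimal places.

33.76

l_8 = 0.347. Conditional survival from age 8 to x is l_x / l_8.
  x=8: (0.347/0.347) × 17 = 17.0000
  x=9: (0.272/0.347) × 19 = 14.8934
  x=10: (0.162/0.347) × 4 = 1.8674
Sum = 17.0000 + 14.8934 + 1.8674 = 33.7608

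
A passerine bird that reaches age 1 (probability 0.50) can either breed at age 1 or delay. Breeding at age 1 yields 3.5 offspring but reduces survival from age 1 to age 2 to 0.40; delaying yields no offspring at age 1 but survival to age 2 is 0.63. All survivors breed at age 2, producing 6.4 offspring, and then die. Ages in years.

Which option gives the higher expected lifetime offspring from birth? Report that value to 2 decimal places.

3.03

breed at age 1: R₀ = 0.50 × (3.5 + 0.40 × 6.4) = 0.50 × 6.0600 = 3.0300
delay to age 2: R₀ = 0.50 × (0.63 × 6.4) = 0.50 × 4.0320 = 2.0160
Higher: breed at age 1 (3.0300).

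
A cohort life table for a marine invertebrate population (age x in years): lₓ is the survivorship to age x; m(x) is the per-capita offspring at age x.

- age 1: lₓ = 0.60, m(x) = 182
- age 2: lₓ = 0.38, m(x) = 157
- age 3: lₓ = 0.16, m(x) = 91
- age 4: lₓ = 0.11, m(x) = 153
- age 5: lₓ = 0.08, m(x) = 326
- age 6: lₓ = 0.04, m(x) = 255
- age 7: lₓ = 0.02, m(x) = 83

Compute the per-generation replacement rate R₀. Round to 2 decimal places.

R₀ = Σ lₓ m(x):
  age 1: 0.60 × 182 = 109.2000
  age 2: 0.38 × 157 = 59.6600
  age 3: 0.16 × 91 = 14.5600
  age 4: 0.11 × 153 = 16.8300
  age 5: 0.08 × 326 = 26.0800
  age 6: 0.04 × 255 = 10.2000
  age 7: 0.02 × 83 = 1.6600
R₀ = 109.2000 + 59.6600 + 14.5600 + 16.8300 + 26.0800 + 10.2000 + 1.6600 = 238.1900

238.19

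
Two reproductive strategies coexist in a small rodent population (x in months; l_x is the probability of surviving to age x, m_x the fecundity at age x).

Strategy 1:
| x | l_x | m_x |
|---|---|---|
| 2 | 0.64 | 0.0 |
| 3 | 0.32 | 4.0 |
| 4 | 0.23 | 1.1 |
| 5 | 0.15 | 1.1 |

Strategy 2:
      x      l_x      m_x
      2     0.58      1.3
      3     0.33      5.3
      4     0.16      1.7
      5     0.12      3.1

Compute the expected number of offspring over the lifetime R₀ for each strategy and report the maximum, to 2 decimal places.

Strategy 1: R₀ = 0.64×0.0 + 0.32×4.0 + 0.23×1.1 + 0.15×1.1 = 1.6980
Strategy 2: R₀ = 0.58×1.3 + 0.33×5.3 + 0.16×1.7 + 0.12×3.1 = 3.1470
Highest R₀: strategy 2 with 3.1470.

3.15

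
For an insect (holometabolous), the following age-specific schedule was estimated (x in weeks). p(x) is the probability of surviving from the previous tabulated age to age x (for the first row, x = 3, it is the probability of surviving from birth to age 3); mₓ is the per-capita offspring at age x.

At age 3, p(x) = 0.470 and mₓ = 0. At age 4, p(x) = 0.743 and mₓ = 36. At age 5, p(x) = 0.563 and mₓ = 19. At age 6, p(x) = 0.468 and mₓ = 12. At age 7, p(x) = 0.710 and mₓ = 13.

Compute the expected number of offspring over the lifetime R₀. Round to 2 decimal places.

18.26

Survivorship from birth: l_x = p_3·p_4·…·p_x.
  l_3 = 0.47000
  l_4 = 0.34921
  l_5 = 0.19661
  l_6 = 0.09201
  l_7 = 0.06533
R₀ = Σ l_x mₓ:
  age 3: 0.47000 × 0 = 0.0000
  age 4: 0.34921 × 36 = 12.5716
  age 5: 0.19661 × 19 = 3.7356
  age 6: 0.09201 × 12 = 1.1041
  age 7: 0.06533 × 13 = 0.8493
R₀ = 0.0000 + 12.5716 + 3.7356 + 1.1041 + 0.8493 = 18.2606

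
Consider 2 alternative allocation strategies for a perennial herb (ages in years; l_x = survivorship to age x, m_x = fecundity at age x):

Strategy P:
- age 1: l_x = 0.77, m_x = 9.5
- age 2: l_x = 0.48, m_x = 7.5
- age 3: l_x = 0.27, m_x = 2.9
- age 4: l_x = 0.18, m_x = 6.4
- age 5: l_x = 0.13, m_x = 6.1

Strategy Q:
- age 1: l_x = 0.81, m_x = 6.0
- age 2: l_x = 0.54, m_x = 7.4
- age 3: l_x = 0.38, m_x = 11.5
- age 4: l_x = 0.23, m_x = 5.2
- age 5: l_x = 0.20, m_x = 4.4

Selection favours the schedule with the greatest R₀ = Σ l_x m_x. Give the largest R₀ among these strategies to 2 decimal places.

15.30

Strategy P: R₀ = 0.77×9.5 + 0.48×7.5 + 0.27×2.9 + 0.18×6.4 + 0.13×6.1 = 13.6430
Strategy Q: R₀ = 0.81×6.0 + 0.54×7.4 + 0.38×11.5 + 0.23×5.2 + 0.20×4.4 = 15.3020
Highest R₀: strategy Q with 15.3020.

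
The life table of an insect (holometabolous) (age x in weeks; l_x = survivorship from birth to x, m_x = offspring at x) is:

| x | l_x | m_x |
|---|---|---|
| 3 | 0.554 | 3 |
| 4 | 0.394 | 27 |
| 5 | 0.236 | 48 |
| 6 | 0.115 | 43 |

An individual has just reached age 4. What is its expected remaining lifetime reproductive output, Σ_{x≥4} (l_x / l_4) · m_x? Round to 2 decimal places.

68.30

l_4 = 0.394. Conditional survival from age 4 to x is l_x / l_4.
  x=4: (0.394/0.394) × 27 = 27.0000
  x=5: (0.236/0.394) × 48 = 28.7513
  x=6: (0.115/0.394) × 43 = 12.5508
Sum = 27.0000 + 28.7513 + 12.5508 = 68.3020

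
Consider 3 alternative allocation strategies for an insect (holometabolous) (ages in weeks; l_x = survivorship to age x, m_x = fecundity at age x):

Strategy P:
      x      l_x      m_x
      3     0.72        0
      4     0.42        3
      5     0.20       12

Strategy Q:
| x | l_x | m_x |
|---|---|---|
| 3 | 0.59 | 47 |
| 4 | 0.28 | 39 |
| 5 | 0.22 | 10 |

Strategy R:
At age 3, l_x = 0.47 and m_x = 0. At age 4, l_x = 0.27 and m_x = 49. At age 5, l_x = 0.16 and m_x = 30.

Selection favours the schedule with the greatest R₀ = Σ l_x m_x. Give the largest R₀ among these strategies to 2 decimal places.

40.85

Strategy P: R₀ = 0.72×0 + 0.42×3 + 0.20×12 = 3.6600
Strategy Q: R₀ = 0.59×47 + 0.28×39 + 0.22×10 = 40.8500
Strategy R: R₀ = 0.47×0 + 0.27×49 + 0.16×30 = 18.0300
Highest R₀: strategy Q with 40.8500.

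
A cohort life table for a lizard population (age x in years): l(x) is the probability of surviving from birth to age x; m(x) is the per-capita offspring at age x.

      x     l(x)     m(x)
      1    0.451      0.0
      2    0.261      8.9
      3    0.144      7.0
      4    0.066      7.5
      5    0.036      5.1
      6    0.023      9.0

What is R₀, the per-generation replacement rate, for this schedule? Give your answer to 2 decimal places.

R₀ = Σ l(x) m(x):
  age 1: 0.451 × 0.0 = 0.0000
  age 2: 0.261 × 8.9 = 2.3229
  age 3: 0.144 × 7.0 = 1.0080
  age 4: 0.066 × 7.5 = 0.4950
  age 5: 0.036 × 5.1 = 0.1836
  age 6: 0.023 × 9.0 = 0.2070
R₀ = 0.0000 + 2.3229 + 1.0080 + 0.4950 + 0.1836 + 0.2070 = 4.2165

4.22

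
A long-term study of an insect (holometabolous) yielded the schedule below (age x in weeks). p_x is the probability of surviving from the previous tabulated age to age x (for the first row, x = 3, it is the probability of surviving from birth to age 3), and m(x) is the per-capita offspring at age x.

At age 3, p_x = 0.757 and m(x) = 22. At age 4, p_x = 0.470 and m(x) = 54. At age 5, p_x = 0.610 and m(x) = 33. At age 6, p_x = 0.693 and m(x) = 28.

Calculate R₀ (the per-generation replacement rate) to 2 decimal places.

47.24

Survivorship from birth: l_x = p_3·p_4·…·p_x.
  l_3 = 0.75700
  l_4 = 0.35579
  l_5 = 0.21703
  l_6 = 0.15040
R₀ = Σ l_x m(x):
  age 3: 0.75700 × 22 = 16.6540
  age 4: 0.35579 × 54 = 19.2127
  age 5: 0.21703 × 33 = 7.1620
  age 6: 0.15040 × 28 = 4.2112
R₀ = 16.6540 + 19.2127 + 7.1620 + 4.2112 = 47.2398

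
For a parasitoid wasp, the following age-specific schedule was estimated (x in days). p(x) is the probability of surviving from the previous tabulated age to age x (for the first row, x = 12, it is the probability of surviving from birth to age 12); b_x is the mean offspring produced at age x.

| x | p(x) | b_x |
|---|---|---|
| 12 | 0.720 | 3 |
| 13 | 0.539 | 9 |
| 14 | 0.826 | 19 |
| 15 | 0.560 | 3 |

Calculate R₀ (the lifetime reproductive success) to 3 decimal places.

Survivorship from birth: l_x = p_12·p_13·…·p_x.
  l_12 = 0.72000
  l_13 = 0.38808
  l_14 = 0.32055
  l_15 = 0.17951
R₀ = Σ l_x b_x:
  age 12: 0.72000 × 3 = 2.1600
  age 13: 0.38808 × 9 = 3.4927
  age 14: 0.32055 × 19 = 6.0904
  age 15: 0.17951 × 3 = 0.5385
R₀ = 2.1600 + 3.4927 + 6.0904 + 0.5385 = 12.2817

12.282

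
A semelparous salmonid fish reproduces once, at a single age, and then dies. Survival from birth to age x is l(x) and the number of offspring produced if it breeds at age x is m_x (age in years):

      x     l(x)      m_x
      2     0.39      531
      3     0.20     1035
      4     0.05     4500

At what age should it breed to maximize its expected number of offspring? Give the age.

Expected offspring if breeding at age x = l(x) × m_x:
  age 2: 0.39 × 531 = 207.090
  age 3: 0.20 × 1035 = 207.000
  age 4: 0.05 × 4500 = 225.000
Maximum at age 4 (225.000).

4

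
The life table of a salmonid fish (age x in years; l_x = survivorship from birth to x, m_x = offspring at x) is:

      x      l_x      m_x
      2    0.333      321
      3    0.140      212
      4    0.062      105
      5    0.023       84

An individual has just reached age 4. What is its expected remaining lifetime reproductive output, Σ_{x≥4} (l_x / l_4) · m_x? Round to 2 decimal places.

l_4 = 0.062. Conditional survival from age 4 to x is l_x / l_4.
  x=4: (0.062/0.062) × 105 = 105.0000
  x=5: (0.023/0.062) × 84 = 31.1613
Sum = 105.0000 + 31.1613 = 136.1613

136.16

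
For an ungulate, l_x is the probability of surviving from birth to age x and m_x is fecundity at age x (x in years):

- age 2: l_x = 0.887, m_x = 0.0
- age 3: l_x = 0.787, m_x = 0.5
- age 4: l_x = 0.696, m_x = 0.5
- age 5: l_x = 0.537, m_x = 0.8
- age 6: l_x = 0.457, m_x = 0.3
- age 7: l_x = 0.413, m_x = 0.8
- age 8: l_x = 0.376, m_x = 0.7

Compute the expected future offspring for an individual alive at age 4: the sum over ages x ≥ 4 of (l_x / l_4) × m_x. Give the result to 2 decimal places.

l_4 = 0.696. Conditional survival from age 4 to x is l_x / l_4.
  x=4: (0.696/0.696) × 0.5 = 0.5000
  x=5: (0.537/0.696) × 0.8 = 0.6172
  x=6: (0.457/0.696) × 0.3 = 0.1970
  x=7: (0.413/0.696) × 0.8 = 0.4747
  x=8: (0.376/0.696) × 0.7 = 0.3782
Sum = 0.5000 + 0.6172 + 0.1970 + 0.4747 + 0.3782 = 2.1671

2.17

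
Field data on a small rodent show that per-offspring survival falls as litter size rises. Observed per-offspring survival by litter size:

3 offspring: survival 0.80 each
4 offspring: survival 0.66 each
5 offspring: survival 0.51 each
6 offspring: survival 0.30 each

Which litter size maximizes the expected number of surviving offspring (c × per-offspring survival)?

4

Expected surviving offspring = c × s(c):
  c=3: 3 × 0.80 = 2.400
  c=4: 4 × 0.66 = 2.640
  c=5: 5 × 0.51 = 2.550
  c=6: 6 × 0.30 = 1.800
Maximum at c = 4 (2.640 surviving offspring).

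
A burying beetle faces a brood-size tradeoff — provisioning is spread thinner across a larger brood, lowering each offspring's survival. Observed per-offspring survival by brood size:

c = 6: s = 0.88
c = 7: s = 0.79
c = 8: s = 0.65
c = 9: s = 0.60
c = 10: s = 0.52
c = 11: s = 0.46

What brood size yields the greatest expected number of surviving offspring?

7

Expected surviving offspring = c × s(c):
  c=6: 6 × 0.88 = 5.280
  c=7: 7 × 0.79 = 5.530
  c=8: 8 × 0.65 = 5.200
  c=9: 9 × 0.60 = 5.400
  c=10: 10 × 0.52 = 5.200
  c=11: 11 × 0.46 = 5.060
Maximum at c = 7 (5.530 surviving offspring).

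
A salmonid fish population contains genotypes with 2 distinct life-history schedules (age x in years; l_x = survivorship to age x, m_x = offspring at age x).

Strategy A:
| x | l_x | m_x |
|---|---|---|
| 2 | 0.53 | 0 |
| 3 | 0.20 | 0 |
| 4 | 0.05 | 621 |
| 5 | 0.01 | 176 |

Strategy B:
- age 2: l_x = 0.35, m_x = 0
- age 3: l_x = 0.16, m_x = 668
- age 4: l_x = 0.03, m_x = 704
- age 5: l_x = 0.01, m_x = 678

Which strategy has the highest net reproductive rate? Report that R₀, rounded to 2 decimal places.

Strategy A: R₀ = 0.53×0 + 0.20×0 + 0.05×621 + 0.01×176 = 32.8100
Strategy B: R₀ = 0.35×0 + 0.16×668 + 0.03×704 + 0.01×678 = 134.7800
Highest R₀: strategy B with 134.7800.

134.78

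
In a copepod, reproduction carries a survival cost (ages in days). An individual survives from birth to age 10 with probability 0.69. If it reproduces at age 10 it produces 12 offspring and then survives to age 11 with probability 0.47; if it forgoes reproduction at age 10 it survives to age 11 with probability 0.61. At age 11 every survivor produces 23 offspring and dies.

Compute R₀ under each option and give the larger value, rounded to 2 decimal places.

15.74

breed at age 10: R₀ = 0.69 × (12 + 0.47 × 23) = 0.69 × 22.8100 = 15.7389
delay to age 11: R₀ = 0.69 × (0.61 × 23) = 0.69 × 14.0300 = 9.6807
Higher: breed at age 10 (15.7389).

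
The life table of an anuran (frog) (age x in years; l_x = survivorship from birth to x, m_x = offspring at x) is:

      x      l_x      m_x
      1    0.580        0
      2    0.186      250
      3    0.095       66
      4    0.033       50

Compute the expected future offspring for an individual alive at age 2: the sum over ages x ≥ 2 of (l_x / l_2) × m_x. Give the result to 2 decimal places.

l_2 = 0.186. Conditional survival from age 2 to x is l_x / l_2.
  x=2: (0.186/0.186) × 250 = 250.0000
  x=3: (0.095/0.186) × 66 = 33.7097
  x=4: (0.033/0.186) × 50 = 8.8710
Sum = 250.0000 + 33.7097 + 8.8710 = 292.5806

292.58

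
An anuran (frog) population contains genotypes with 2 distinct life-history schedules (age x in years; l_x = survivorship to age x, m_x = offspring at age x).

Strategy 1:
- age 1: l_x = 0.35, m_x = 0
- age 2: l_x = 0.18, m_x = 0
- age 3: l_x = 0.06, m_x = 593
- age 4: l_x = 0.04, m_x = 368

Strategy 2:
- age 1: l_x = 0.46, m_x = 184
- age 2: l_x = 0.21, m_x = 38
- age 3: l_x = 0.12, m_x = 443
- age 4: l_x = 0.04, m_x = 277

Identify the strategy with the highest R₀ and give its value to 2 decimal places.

156.86

Strategy 1: R₀ = 0.35×0 + 0.18×0 + 0.06×593 + 0.04×368 = 50.3000
Strategy 2: R₀ = 0.46×184 + 0.21×38 + 0.12×443 + 0.04×277 = 156.8600
Highest R₀: strategy 2 with 156.8600.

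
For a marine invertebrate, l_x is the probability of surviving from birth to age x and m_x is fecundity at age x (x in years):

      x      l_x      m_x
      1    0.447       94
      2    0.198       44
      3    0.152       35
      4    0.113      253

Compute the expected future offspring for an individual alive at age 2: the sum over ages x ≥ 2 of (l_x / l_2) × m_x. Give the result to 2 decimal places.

l_2 = 0.198. Conditional survival from age 2 to x is l_x / l_2.
  x=2: (0.198/0.198) × 44 = 44.0000
  x=3: (0.152/0.198) × 35 = 26.8687
  x=4: (0.113/0.198) × 253 = 144.3889
Sum = 44.0000 + 26.8687 + 144.3889 = 215.2576

215.26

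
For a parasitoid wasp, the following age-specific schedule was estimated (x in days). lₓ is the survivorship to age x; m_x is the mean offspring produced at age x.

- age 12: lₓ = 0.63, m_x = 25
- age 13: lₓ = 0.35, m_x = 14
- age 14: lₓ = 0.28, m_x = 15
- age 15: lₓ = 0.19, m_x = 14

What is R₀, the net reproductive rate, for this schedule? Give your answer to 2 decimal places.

27.51

R₀ = Σ lₓ m_x:
  age 12: 0.63 × 25 = 15.7500
  age 13: 0.35 × 14 = 4.9000
  age 14: 0.28 × 15 = 4.2000
  age 15: 0.19 × 14 = 2.6600
R₀ = 15.7500 + 4.9000 + 4.2000 + 2.6600 = 27.5100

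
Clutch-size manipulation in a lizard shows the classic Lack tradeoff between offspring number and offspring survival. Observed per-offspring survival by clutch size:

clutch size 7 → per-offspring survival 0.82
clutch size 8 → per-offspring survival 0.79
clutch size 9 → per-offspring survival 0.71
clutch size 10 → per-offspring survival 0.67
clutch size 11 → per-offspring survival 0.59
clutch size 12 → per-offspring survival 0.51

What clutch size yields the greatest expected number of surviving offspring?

Expected surviving offspring = c × s(c):
  c=7: 7 × 0.82 = 5.740
  c=8: 8 × 0.79 = 6.320
  c=9: 9 × 0.71 = 6.390
  c=10: 10 × 0.67 = 6.700
  c=11: 11 × 0.59 = 6.490
  c=12: 12 × 0.51 = 6.120
Maximum at c = 10 (6.700 surviving offspring).

10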